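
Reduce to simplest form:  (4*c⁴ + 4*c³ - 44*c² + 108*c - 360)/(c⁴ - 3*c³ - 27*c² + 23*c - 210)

(4*c - 12)/(c - 7)

Factor: 4*c⁴ + 4*c³ - 44*c² + 108*c - 360 = 4·(c² - c + 6)·(c - 3)·(c + 5);  c⁴ - 3*c³ - 27*c² + 23*c - 210 = (c - 7)·(c² - c + 6)·(c + 5)
Cancel the common factors (c² - c + 6), (c + 5).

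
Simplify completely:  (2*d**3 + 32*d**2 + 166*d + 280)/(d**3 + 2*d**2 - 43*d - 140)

(2*d + 14)/(d - 7)

Factor: 2*d**3 + 32*d**2 + 166*d + 280 = 2*(d + 4)*(d + 5)*(d + 7);  d**3 + 2*d**2 - 43*d - 140 = (d + 5)*(d - 7)*(d + 4)
Cancel the common factors (d + 5), (d + 4).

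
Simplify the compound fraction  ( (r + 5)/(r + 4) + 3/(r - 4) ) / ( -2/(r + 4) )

Numerator: (r + 5)/(r + 4) + 3/(r - 4) = (r^2 + 4*r - 8)/(r^2 - 16)
Denominator: -2/(r + 4) = -2/(r + 4)
Divide: ((r^2 + 4*r - 8)/(r^2 - 16)) · (-r/2 - 2) = (-r^2 - 4*r + 8)/(2*r - 8)

(-r^2 - 4*r + 8)/(2*r - 8)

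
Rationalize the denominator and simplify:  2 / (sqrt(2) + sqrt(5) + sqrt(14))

Group as (sqrt(2) + sqrt(14)) + sqrt(5); multiply by (sqrt(2) + sqrt(14)) - sqrt(5), then rationalise the remaining surd.

(-22*sqrt(5) - 34*sqrt(2) + 8*sqrt(35) + 14*sqrt(14))/9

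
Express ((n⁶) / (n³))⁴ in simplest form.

Inside the bracket: n³
Raise to the power 4: n^12

n^12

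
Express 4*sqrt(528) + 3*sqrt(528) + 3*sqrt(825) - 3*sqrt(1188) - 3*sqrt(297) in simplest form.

4*sqrt(528) = 16*sqrt(33); 3*sqrt(528) = 12*sqrt(33); 3*sqrt(825) = 15*sqrt(33); 3*sqrt(1188) = 18*sqrt(33); 3*sqrt(297) = 9*sqrt(33)
Combine: (16 + 12 + 15 - 18 - 9)·sqrt(33) = 16*sqrt(33)

16*sqrt(33)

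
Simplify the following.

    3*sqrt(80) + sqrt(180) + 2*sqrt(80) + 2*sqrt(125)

3*sqrt(80) = 12*sqrt(5); sqrt(180) = 6*sqrt(5); 2*sqrt(80) = 8*sqrt(5); 2*sqrt(125) = 10*sqrt(5)
Combine: (12 + 6 + 8 + 10)·sqrt(5) = 36*sqrt(5)

36*sqrt(5)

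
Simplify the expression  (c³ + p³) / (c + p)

c² - c*p + p²

p^3 + c^3 = (c + p)(c² - c*p + p²).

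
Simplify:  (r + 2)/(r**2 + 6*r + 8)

1/(r + 4)

Factor: r**2 + 6*r + 8 = (r + 4)*(r + 2)
Cancel the common factor (r + 2).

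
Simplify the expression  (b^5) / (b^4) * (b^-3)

b^(-2)

Quotient: b^1
Multiply by (b^-3): add exponents.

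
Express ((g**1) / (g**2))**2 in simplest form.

g**(-2)

Inside the bracket: (g**-1)
Raise to the power 2: (g**-2)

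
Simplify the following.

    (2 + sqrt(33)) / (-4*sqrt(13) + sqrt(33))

Multiply numerator and denominator by sqrt(33) + 4*sqrt(13).
Denominator becomes -175; numerator becomes 2*sqrt(33) + 8*sqrt(13) + 33 + 4*sqrt(429).

(-4*sqrt(429) - 33 - 8*sqrt(13) - 2*sqrt(33))/175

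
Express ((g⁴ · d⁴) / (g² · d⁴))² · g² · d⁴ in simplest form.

d⁴*g⁶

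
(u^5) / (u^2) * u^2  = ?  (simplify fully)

u^5

Quotient: u^3
Multiply by u^2: add exponents.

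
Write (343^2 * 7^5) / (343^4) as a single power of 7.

343^2 = 7^6; 7^5 = 7^5; 343^4 = 7^12
Combine exponents: 7^(-1)

7^(-1)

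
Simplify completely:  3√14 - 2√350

3√14 = 3*√14; 2√350 = 10*√14
Combine: (3 - 10)·√14 = -7*√14

-7*√14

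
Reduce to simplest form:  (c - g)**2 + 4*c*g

(c + g)**2

After expansion: c**2 + 2*c*g + g**2 — a perfect-square trinomial.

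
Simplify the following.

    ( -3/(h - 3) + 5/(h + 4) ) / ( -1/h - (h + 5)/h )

(-2*h² + 27*h)/(h³ + 7*h² - 6*h - 72)

Numerator: -3/(h - 3) + 5/(h + 4) = (2*h - 27)/(h² + h - 12)
Denominator: -1/h - (h + 5)/h = (-h - 6)/h
Divide: ((2*h - 27)/(h² + h - 12)) · (h/(-h - 6)) = (-2*h² + 27*h)/(h³ + 7*h² - 6*h - 72)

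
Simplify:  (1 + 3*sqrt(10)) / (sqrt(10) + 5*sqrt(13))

(-30 - sqrt(10) + 5*sqrt(13) + 15*sqrt(130))/315

Multiply numerator and denominator by -5*sqrt(13) + sqrt(10).
Denominator becomes -315; numerator becomes -15*sqrt(130) - 5*sqrt(13) + sqrt(10) + 30.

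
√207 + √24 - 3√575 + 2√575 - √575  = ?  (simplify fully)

√207 = 3*√23; √24 = 2*√6; 3√575 = 15*√23; 2√575 = 10*√23; √575 = 5*√23

-7*√23 + 2*√6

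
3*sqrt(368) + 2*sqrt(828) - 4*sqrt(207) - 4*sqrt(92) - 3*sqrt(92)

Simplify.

-2*sqrt(23)

3*sqrt(368) = 12*sqrt(23); 2*sqrt(828) = 12*sqrt(23); 4*sqrt(207) = 12*sqrt(23); 4*sqrt(92) = 8*sqrt(23); 3*sqrt(92) = 6*sqrt(23)
Combine: (12 + 12 - 12 - 8 - 6)·sqrt(23) = -2*sqrt(23)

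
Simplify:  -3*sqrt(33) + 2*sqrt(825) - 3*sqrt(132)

sqrt(33)

3*sqrt(33) = 3*sqrt(33); 2*sqrt(825) = 10*sqrt(33); 3*sqrt(132) = 6*sqrt(33)
Combine: (-3 + 10 - 6)·sqrt(33) = sqrt(33)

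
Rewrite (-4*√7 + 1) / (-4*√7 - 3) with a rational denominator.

(-16*√7 + 115)/103

Multiply numerator and denominator by -3 + 4*√7.
Denominator becomes -103; numerator becomes -115 + 16*√7.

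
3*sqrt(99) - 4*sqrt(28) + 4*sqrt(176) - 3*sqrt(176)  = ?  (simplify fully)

3*sqrt(99) = 9*sqrt(11); 4*sqrt(28) = 8*sqrt(7); 4*sqrt(176) = 16*sqrt(11); 3*sqrt(176) = 12*sqrt(11)

-8*sqrt(7) + 13*sqrt(11)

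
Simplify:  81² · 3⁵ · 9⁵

3^23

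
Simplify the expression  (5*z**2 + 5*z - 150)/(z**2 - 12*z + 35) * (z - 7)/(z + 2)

(5*z + 30)/(z + 2)

Factor: 5*z**2 + 5*z - 150 = 5*(z + 6)*(z - 5);  z**2 - 12*z + 35 = (z - 7)*(z - 5)
Cancel the common factors (z - 7), (z - 5).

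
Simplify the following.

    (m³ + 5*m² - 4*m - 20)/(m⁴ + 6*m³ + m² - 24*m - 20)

Factor: m³ + 5*m² - 4*m - 20 = (m - 2)·(m + 2)·(m + 5);  m⁴ + 6*m³ + m² - 24*m - 20 = (m - 2)·(m + 1)·(m + 5)·(m + 2)
Cancel the common factors (m - 2), (m + 2), (m + 5).

1/(m + 1)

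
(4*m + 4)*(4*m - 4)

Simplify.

Difference of squares with P = 4*m, Q = 4.

16*m^2 - 16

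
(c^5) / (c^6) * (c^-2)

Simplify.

c^(-3)

Quotient: (c^-1)
Multiply by (c^-2): add exponents.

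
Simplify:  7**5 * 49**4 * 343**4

7**25

7**5 = 7**5; 49**4 = 7**8; 343**4 = 7**12
Combine exponents: 7**25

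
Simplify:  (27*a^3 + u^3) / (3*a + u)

9*a^2 - 3*a*u + u^2

(3*a)^3 + u^3 = (3*a + u)(9*a^2 - 3*a*u + u^2).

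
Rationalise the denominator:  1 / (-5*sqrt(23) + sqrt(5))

Multiply numerator and denominator by sqrt(5) + 5*sqrt(23).
Denominator becomes -570; numerator becomes sqrt(5) + 5*sqrt(23).

(-5*sqrt(23) - sqrt(5))/570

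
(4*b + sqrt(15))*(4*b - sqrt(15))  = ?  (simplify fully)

Difference of squares with P = 4*b, Q = sqrt(15).

16*b^2 - 15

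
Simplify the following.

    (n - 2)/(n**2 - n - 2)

1/(n + 1)

Factor: n**2 - n - 2 = (n - 2)*(n + 1)
Cancel the common factor (n - 2).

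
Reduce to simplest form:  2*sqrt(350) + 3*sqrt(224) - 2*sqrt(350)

2*sqrt(350) = 10*sqrt(14); 3*sqrt(224) = 12*sqrt(14); 2*sqrt(350) = 10*sqrt(14)
Combine: (10 + 12 - 10)·sqrt(14) = 12*sqrt(14)

12*sqrt(14)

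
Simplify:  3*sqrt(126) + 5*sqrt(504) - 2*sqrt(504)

27*sqrt(14)

3*sqrt(126) = 9*sqrt(14); 5*sqrt(504) = 30*sqrt(14); 2*sqrt(504) = 12*sqrt(14)
Combine: (9 + 30 - 12)·sqrt(14) = 27*sqrt(14)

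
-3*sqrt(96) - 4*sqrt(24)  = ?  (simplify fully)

-20*sqrt(6)

3*sqrt(96) = 12*sqrt(6); 4*sqrt(24) = 8*sqrt(6)
Combine: (-12 - 8)·sqrt(6) = -20*sqrt(6)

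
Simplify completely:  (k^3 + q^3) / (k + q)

k^2 - k*q + q^2

q^3 + k^3 = (k + q)(k^2 - k*q + q^2).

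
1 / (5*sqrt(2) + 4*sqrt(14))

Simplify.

Multiply numerator and denominator by -5*sqrt(2) + 4*sqrt(14).
Denominator becomes 174; numerator becomes -5*sqrt(2) + 4*sqrt(14).

(-5*sqrt(2) + 4*sqrt(14))/174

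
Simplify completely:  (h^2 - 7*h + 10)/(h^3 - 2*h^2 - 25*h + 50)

Factor: h^2 - 7*h + 10 = (h - 2)*(h - 5);  h^3 - 2*h^2 - 25*h + 50 = (h - 5)*(h - 2)*(h + 5)
Cancel the common factors (h - 2), (h - 5).

1/(h + 5)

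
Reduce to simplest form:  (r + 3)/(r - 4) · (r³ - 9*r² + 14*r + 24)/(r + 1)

r² - 3*r - 18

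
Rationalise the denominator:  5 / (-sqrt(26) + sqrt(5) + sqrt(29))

Group as (sqrt(5) + sqrt(29)) - sqrt(26); multiply by (sqrt(5) + sqrt(29)) + sqrt(26), then rationalise the remaining surd.

(-20*sqrt(26) + 5*sqrt(29) + 125*sqrt(5) + 5*sqrt(3770))/258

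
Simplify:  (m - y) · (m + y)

Telescope via difference of squares: (m+y)(m-y) = m² - y².

m² - y²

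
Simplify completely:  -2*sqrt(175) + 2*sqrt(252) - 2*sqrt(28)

2*sqrt(175) = 10*sqrt(7); 2*sqrt(252) = 12*sqrt(7); 2*sqrt(28) = 4*sqrt(7)
Combine: (-10 + 12 - 4)·sqrt(7) = -2*sqrt(7)

-2*sqrt(7)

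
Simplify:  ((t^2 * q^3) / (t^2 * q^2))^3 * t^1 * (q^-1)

q^2*t

Inside the bracket: q^1
Raise to the power 3: q^3
Multiply by t^1 * (q^-1): add exponents.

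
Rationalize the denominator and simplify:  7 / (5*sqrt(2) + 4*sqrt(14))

(-35*sqrt(2) + 28*sqrt(14))/174

Multiply numerator and denominator by -5*sqrt(2) + 4*sqrt(14).
Denominator becomes 174; numerator becomes -35*sqrt(2) + 28*sqrt(14).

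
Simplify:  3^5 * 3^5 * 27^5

3^25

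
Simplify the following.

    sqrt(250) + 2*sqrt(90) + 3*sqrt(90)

sqrt(250) = 5*sqrt(10); 2*sqrt(90) = 6*sqrt(10); 3*sqrt(90) = 9*sqrt(10)
Combine: (5 + 6 + 9)·sqrt(10) = 20*sqrt(10)

20*sqrt(10)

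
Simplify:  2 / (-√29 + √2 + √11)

Group as (√2 + √11) - √29; multiply by (√2 + √11) + √29, then rationalise the remaining surd.

(-8*√29 - 10*√11 - 19*√2 - √638)/42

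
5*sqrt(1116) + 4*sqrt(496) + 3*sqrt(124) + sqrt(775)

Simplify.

5*sqrt(1116) = 30*sqrt(31); 4*sqrt(496) = 16*sqrt(31); 3*sqrt(124) = 6*sqrt(31); sqrt(775) = 5*sqrt(31)
Combine: (30 + 16 + 6 + 5)·sqrt(31) = 57*sqrt(31)

57*sqrt(31)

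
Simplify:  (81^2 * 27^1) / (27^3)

3^2

81^2 = 3^8; 27^1 = 3^3; 27^3 = 3^9
Combine exponents: 3^2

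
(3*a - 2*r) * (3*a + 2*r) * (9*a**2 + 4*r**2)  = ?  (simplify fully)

81*a**4 - 16*r**4

((3*a)+(2*r))((3*a)-(2*r)) = 9*a**2 - 4*r**2; continue pairing.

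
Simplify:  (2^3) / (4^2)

2^3 = 2^3; 4^2 = 2^4
Combine exponents: 2^(-1)

2^(-1)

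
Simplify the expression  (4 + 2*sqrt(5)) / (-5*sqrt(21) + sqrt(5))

Multiply numerator and denominator by sqrt(5) + 5*sqrt(21).
Denominator becomes -520; numerator becomes 4*sqrt(5) + 10 + 20*sqrt(21) + 10*sqrt(105).

(-5*sqrt(105) - 10*sqrt(21) - 5 - 2*sqrt(5))/260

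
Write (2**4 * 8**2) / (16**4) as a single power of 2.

2**(-6)

2**4 = 2**4; 8**2 = 2**6; 16**4 = 2**16
Combine exponents: 2**(-6)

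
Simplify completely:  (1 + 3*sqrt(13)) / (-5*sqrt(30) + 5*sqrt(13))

(-3*sqrt(390) - 39 - sqrt(30) - sqrt(13))/85

Multiply numerator and denominator by 5*sqrt(13) + 5*sqrt(30).
Denominator becomes -425; numerator becomes 5*sqrt(13) + 5*sqrt(30) + 195 + 15*sqrt(390).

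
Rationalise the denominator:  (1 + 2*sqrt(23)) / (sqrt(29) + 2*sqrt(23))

Multiply numerator and denominator by -sqrt(29) + 2*sqrt(23).
Denominator becomes 63; numerator becomes -2*sqrt(667) - sqrt(29) + 2*sqrt(23) + 92.

(-2*sqrt(667) - sqrt(29) + 2*sqrt(23) + 92)/63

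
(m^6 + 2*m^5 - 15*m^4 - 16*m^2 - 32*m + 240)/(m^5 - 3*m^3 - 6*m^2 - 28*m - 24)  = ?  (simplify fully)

(m^2 + 3*m - 10)/(m + 1)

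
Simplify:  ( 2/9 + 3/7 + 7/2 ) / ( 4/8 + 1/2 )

523/126

Numerator: 2/9 + 3/7 + 7/2 = 523/126
Denominator: 4/8 + 1/2 = 1
Divide: (523/126) · (1) = 523/126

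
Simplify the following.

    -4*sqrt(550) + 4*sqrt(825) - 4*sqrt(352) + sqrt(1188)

4*sqrt(550) = 20*sqrt(22); 4*sqrt(825) = 20*sqrt(33); 4*sqrt(352) = 16*sqrt(22); sqrt(1188) = 6*sqrt(33)

-36*sqrt(22) + 26*sqrt(33)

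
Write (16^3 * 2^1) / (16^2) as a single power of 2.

16^3 = 2^12; 2^1 = 2^1; 16^2 = 2^8
Combine exponents: 2^5

2^5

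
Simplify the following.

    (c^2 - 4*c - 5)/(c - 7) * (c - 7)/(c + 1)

c - 5

Factor: c^2 - 4*c - 5 = (c + 1)*(c - 5)
Cancel the common factors (c + 1), (c - 7).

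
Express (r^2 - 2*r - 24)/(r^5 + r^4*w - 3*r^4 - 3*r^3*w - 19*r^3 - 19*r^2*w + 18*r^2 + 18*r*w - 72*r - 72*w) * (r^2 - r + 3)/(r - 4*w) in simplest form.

1/(r^2 - 3*r*w - 4*w^2)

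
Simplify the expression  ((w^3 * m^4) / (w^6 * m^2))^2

m^4/w^6

Inside the bracket: (w^-3) * m^2
Raise to the power 2: (w^-6) * m^4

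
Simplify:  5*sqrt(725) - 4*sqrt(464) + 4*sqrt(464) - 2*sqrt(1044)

13*sqrt(29)

5*sqrt(725) = 25*sqrt(29); 4*sqrt(464) = 16*sqrt(29); 4*sqrt(464) = 16*sqrt(29); 2*sqrt(1044) = 12*sqrt(29)
Combine: (25 - 16 + 16 - 12)·sqrt(29) = 13*sqrt(29)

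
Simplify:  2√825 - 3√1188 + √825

-3*√33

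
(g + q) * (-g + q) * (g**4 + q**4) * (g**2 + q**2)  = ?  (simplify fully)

-g**8 + q**8

(q+g)(q-g) = -g**2 + q**2; continue pairing.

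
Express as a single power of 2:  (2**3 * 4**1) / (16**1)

2**1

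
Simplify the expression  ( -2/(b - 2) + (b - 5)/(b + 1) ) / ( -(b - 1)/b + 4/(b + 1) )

Numerator: -2/(b - 2) + (b - 5)/(b + 1) = (b^2 - 9*b + 8)/(b^2 - b - 2)
Denominator: -(b - 1)/b + 4/(b + 1) = (-b^2 + 4*b + 1)/(b^2 + b)
Divide: ((b^2 - 9*b + 8)/(b^2 - b - 2)) · ((b^2 + b)/(-b^2 + 4*b + 1)) = (-b^3 + 9*b^2 - 8*b)/(b^3 - 6*b^2 + 7*b + 2)

(-b^3 + 9*b^2 - 8*b)/(b^3 - 6*b^2 + 7*b + 2)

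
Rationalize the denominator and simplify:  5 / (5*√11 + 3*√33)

(-25*√11 + 15*√33)/22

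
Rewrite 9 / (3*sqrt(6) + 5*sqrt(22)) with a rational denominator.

Multiply numerator and denominator by -3*sqrt(6) + 5*sqrt(22).
Denominator becomes 496; numerator becomes -27*sqrt(6) + 45*sqrt(22).

(-27*sqrt(6) + 45*sqrt(22))/496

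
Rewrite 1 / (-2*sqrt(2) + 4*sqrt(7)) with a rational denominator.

(sqrt(2) + 2*sqrt(7))/52

Multiply numerator and denominator by 2*sqrt(2) + 4*sqrt(7).
Denominator becomes 104; numerator becomes 2*sqrt(2) + 4*sqrt(7).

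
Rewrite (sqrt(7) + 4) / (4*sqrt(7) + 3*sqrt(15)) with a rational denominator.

(-16*sqrt(7) - 28 + 3*sqrt(105) + 12*sqrt(15))/23

Multiply numerator and denominator by -3*sqrt(15) + 4*sqrt(7).
Denominator becomes -23; numerator becomes -12*sqrt(15) - 3*sqrt(105) + 28 + 16*sqrt(7).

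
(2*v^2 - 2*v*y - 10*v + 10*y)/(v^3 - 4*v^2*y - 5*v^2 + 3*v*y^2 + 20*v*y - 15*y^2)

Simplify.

-2/(-v + 3*y)

Factor: 2*v^2 - 2*v*y - 10*v + 10*y = 2*(v - 5)*(v - y);  v^3 - 4*v^2*y - 5*v^2 + 3*v*y^2 + 20*v*y - 15*y^2 = (v - 5)*(v - y)*(v - 3*y)
Cancel the common factors (v - 5), (v - y).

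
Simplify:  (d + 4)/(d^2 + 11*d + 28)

1/(d + 7)

Factor: d^2 + 11*d + 28 = (d + 4)*(d + 7)
Cancel the common factor (d + 4).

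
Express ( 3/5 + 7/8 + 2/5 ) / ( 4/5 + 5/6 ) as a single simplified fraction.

Numerator: 3/5 + 7/8 + 2/5 = 15/8
Denominator: 4/5 + 5/6 = 49/30
Divide: (15/8) · (30/49) = 225/196

225/196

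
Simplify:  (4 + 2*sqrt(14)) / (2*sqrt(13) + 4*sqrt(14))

Multiply numerator and denominator by -2*sqrt(13) + 4*sqrt(14).
Denominator becomes 172; numerator becomes -4*sqrt(182) - 8*sqrt(13) + 16*sqrt(14) + 112.

(-sqrt(182) - 2*sqrt(13) + 4*sqrt(14) + 28)/43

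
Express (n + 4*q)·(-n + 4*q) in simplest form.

Difference of squares with P = 4*q, Q = n.

-n² + 16*q²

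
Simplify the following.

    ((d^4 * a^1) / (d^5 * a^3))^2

Inside the bracket: (d^-1) * (a^-2)
Raise to the power 2: (d^-2) * (a^-4)

1/(a^4*d^2)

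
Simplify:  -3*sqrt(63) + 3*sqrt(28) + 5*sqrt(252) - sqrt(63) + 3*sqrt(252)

3*sqrt(63) = 9*sqrt(7); 3*sqrt(28) = 6*sqrt(7); 5*sqrt(252) = 30*sqrt(7); sqrt(63) = 3*sqrt(7); 3*sqrt(252) = 18*sqrt(7)
Combine: (-9 + 6 + 30 - 3 + 18)·sqrt(7) = 42*sqrt(7)

42*sqrt(7)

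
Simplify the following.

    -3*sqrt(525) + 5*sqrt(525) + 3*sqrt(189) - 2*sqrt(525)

3*sqrt(525) = 15*sqrt(21); 5*sqrt(525) = 25*sqrt(21); 3*sqrt(189) = 9*sqrt(21); 2*sqrt(525) = 10*sqrt(21)
Combine: (-15 + 25 + 9 - 10)·sqrt(21) = 9*sqrt(21)

9*sqrt(21)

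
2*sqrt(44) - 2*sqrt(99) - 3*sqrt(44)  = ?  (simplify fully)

-8*sqrt(11)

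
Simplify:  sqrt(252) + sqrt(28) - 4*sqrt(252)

sqrt(252) = 6*sqrt(7); sqrt(28) = 2*sqrt(7); 4*sqrt(252) = 24*sqrt(7)
Combine: (6 + 2 - 24)·sqrt(7) = -16*sqrt(7)

-16*sqrt(7)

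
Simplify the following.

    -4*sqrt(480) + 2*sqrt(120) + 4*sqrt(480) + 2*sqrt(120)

8*sqrt(30)

4*sqrt(480) = 16*sqrt(30); 2*sqrt(120) = 4*sqrt(30); 4*sqrt(480) = 16*sqrt(30); 2*sqrt(120) = 4*sqrt(30)
Combine: (-16 + 4 + 16 + 4)·sqrt(30) = 8*sqrt(30)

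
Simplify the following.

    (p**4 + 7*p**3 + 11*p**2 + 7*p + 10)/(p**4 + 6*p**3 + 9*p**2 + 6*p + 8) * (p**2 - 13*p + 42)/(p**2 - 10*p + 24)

(p**2 - 2*p - 35)/(p**2 - 16)

Factor: p**4 + 7*p**3 + 11*p**2 + 7*p + 10 = (p**2 + 1)*(p + 2)*(p + 5);  p**4 + 6*p**3 + 9*p**2 + 6*p + 8 = (p**2 + 1)*(p + 2)*(p + 4);  p**2 - 13*p + 42 = (p - 6)*(p - 7);  p**2 - 10*p + 24 = (p - 4)*(p - 6)
Cancel the common factors (p**2 + 1), (p - 6), (p + 2).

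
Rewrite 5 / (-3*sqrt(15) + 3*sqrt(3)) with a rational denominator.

(-5*sqrt(15) - 5*sqrt(3))/36

Multiply numerator and denominator by 3*sqrt(3) + 3*sqrt(15).
Denominator becomes -108; numerator becomes 15*sqrt(3) + 15*sqrt(15).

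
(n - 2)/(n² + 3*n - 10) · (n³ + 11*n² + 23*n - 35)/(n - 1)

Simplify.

n + 7

Factor: n² + 3*n - 10 = (n - 2)·(n + 5);  n³ + 11*n² + 23*n - 35 = (n + 5)·(n - 1)·(n + 7)
Cancel the common factors (n - 1), (n - 2), (n + 5).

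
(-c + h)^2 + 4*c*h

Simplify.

Expanding gives c^2 + 2*c*h + h^2, a perfect square.

(c + h)^2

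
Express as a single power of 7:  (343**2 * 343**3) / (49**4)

7**7

343**2 = 7**6; 343**3 = 7**9; 49**4 = 7**8
Combine exponents: 7**7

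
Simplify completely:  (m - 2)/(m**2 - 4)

1/(m + 2)

Factor: m**2 - 4 = (m + 2)*(m - 2)
Cancel the common factor (m - 2).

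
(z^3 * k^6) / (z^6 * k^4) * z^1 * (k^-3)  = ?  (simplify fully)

Quotient: (z^-3) * k^2
Multiply by z^1 * (k^-3): add exponents.

1/(k*z^2)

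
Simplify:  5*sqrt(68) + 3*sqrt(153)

5*sqrt(68) = 10*sqrt(17); 3*sqrt(153) = 9*sqrt(17)
Combine: (10 + 9)·sqrt(17) = 19*sqrt(17)

19*sqrt(17)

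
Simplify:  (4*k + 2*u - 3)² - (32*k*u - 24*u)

Expand the square and combine the (32*k*u - 24*u) term.

(-4*k + 2*u + 3)²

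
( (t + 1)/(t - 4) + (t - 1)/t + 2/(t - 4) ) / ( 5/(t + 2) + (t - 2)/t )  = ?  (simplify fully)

(2*t^3 + 2*t^2 + 8)/(t^3 + t^2 - 24*t + 16)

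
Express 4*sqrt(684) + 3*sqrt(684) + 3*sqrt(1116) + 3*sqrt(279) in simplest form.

27*sqrt(31) + 42*sqrt(19)

4*sqrt(684) = 24*sqrt(19); 3*sqrt(684) = 18*sqrt(19); 3*sqrt(1116) = 18*sqrt(31); 3*sqrt(279) = 9*sqrt(31)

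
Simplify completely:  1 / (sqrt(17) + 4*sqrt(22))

Multiply numerator and denominator by -sqrt(17) + 4*sqrt(22).
Denominator becomes 335; numerator becomes -sqrt(17) + 4*sqrt(22).

(-sqrt(17) + 4*sqrt(22))/335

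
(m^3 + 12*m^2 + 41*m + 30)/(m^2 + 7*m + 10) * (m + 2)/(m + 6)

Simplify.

m + 1

Factor: m^3 + 12*m^2 + 41*m + 30 = (m + 5)*(m + 1)*(m + 6);  m^2 + 7*m + 10 = (m + 2)*(m + 5)
Cancel the common factors (m + 5), (m + 6), (m + 2).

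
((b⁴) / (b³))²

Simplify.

b²

Inside the bracket: b¹
Raise to the power 2: b²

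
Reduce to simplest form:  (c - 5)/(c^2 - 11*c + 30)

1/(c - 6)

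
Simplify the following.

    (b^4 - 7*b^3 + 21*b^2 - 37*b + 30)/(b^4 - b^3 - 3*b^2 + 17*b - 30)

Factor: b^4 - 7*b^3 + 21*b^2 - 37*b + 30 = (b - 2)*(b - 3)*(b^2 - 2*b + 5);  b^4 - b^3 - 3*b^2 + 17*b - 30 = (b + 3)*(b - 2)*(b^2 - 2*b + 5)
Cancel the common factors (b^2 - 2*b + 5), (b - 2).

(b - 3)/(b + 3)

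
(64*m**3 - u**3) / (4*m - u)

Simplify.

16*m**2 + 4*m*u + u**2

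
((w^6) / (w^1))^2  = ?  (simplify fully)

w^10

Inside the bracket: w^5
Raise to the power 2: w^10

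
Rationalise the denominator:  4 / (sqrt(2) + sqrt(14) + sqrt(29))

Group as (sqrt(14) + sqrt(29)) + sqrt(2); multiply by (sqrt(14) + sqrt(29)) - sqrt(2), then rationalise the remaining surd.

(-68*sqrt(14) - 164*sqrt(2) + 16*sqrt(203) + 52*sqrt(29))/57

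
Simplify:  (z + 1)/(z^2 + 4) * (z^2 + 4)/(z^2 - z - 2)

Factor: z^2 - z - 2 = (z - 2)*(z + 1)
Cancel the common factors (z^2 + 4), (z + 1).

1/(z - 2)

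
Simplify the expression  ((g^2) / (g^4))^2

Inside the bracket: (g^-2)
Raise to the power 2: (g^-4)

g^(-4)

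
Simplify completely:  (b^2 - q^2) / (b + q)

Difference of squares: factor out (b + q).

b - q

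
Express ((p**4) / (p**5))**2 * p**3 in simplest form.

p

Inside the bracket: (p**-1)
Raise to the power 2: (p**-2)
Multiply by p**3: add exponents.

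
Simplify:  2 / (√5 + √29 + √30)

(-5*√174 + 2*√30 + 3*√29 + 27*√5)/141

Group as (√5 + √29) + √30; multiply by (√5 + √29) - √30, then rationalise the remaining surd.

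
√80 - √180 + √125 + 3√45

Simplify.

12*√5

√80 = 4*√5; √180 = 6*√5; √125 = 5*√5; 3√45 = 9*√5
Combine: (4 - 6 + 5 + 9)·√5 = 12*√5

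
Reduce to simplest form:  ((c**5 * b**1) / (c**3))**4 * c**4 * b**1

b**5*c**12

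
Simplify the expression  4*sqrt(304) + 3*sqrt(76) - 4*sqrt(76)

14*sqrt(19)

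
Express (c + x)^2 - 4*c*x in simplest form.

(c - x)^2

Expand the square and combine the 4*c*x term.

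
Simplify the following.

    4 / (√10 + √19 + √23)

(-2*√4370 + 6*√23 + 14*√19 + 32*√10)/181

Group as (√10 + √19) + √23; multiply by (√10 + √19) - √23, then rationalise the remaining surd.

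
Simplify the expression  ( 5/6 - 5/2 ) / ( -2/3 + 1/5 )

25/7

Numerator: 5/6 - 5/2 = -5/3
Denominator: -2/3 + 1/5 = -7/15
Divide: (-5/3) · (-15/7) = 25/7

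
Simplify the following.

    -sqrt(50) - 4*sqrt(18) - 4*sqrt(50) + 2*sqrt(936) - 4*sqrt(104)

-37*sqrt(2) + 4*sqrt(26)

sqrt(50) = 5*sqrt(2); 4*sqrt(18) = 12*sqrt(2); 4*sqrt(50) = 20*sqrt(2); 2*sqrt(936) = 12*sqrt(26); 4*sqrt(104) = 8*sqrt(26)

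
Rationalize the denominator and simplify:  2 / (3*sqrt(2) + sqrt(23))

(-6*sqrt(2) + 2*sqrt(23))/5

Multiply numerator and denominator by -3*sqrt(2) + sqrt(23).
Denominator becomes 5; numerator becomes -6*sqrt(2) + 2*sqrt(23).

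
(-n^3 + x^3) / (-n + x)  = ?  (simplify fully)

x^3 - n^3 = (-n + x)(n^2 + n*x + x^2).

n^2 + n*x + x^2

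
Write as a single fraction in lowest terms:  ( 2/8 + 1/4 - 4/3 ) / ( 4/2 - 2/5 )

-25/48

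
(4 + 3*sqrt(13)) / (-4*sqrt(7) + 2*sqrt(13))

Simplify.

Multiply numerator and denominator by 2*sqrt(13) + 4*sqrt(7).
Denominator becomes -60; numerator becomes 8*sqrt(13) + 16*sqrt(7) + 78 + 12*sqrt(91).

(-6*sqrt(91) - 39 - 8*sqrt(7) - 4*sqrt(13))/30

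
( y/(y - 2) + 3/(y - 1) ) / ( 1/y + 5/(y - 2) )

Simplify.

(y³ + 2*y² - 6*y)/(6*y² - 8*y + 2)

Numerator: y/(y - 2) + 3/(y - 1) = (y² + 2*y - 6)/(y² - 3*y + 2)
Denominator: 1/y + 5/(y - 2) = (6*y - 2)/(y² - 2*y)
Divide: ((y² + 2*y - 6)/(y² - 3*y + 2)) · ((y² - 2*y)/(6*y - 2)) = (y³ + 2*y² - 6*y)/(6*y² - 8*y + 2)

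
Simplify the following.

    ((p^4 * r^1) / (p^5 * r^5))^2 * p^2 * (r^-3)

r^(-11)

Inside the bracket: (p^-1) * (r^-4)
Raise to the power 2: (p^-2) * (r^-8)
Multiply by p^2 * (r^-3): add exponents.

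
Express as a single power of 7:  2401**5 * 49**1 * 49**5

2401**5 = 7**20; 49**1 = 7**2; 49**5 = 7**10
Combine exponents: 7**32

7**32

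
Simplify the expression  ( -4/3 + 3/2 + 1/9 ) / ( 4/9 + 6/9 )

Numerator: -4/3 + 3/2 + 1/9 = 5/18
Denominator: 4/9 + 6/9 = 10/9
Divide: (5/18) · (9/10) = 1/4

1/4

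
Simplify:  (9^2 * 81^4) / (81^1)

9^2 = 3^4; 81^4 = 3^16; 81^1 = 3^4
Combine exponents: 3^16

3^16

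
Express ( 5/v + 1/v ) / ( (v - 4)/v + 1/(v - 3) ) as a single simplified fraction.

Numerator: 5/v + 1/v = 6/v
Denominator: (v - 4)/v + 1/(v - 3) = (v² - 6*v + 12)/(v² - 3*v)
Divide: (6/v) · ((v² - 3*v)/(v² - 6*v + 12)) = (6*v - 18)/(v² - 6*v + 12)

(6*v - 18)/(v² - 6*v + 12)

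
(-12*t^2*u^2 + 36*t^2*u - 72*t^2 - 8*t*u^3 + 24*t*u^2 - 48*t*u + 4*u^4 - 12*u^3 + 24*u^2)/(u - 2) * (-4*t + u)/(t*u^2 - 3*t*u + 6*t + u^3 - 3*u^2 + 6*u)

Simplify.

(48*t^2 - 28*t*u + 4*u^2)/(u - 2)

Factor: -12*t^2*u^2 + 36*t^2*u - 72*t^2 - 8*t*u^3 + 24*t*u^2 - 48*t*u + 4*u^4 - 12*u^3 + 24*u^2 = 4*(u^2 - 3*u + 6)*(t + u)*(-3*t + u);  t*u^2 - 3*t*u + 6*t + u^3 - 3*u^2 + 6*u = (t + u)*(u^2 - 3*u + 6)
Cancel the common factors (u^2 - 3*u + 6), (t + u).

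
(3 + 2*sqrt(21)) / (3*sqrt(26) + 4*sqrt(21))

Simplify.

(-2*sqrt(546) - 3*sqrt(26) + 4*sqrt(21) + 56)/34

Multiply numerator and denominator by -3*sqrt(26) + 4*sqrt(21).
Denominator becomes 102; numerator becomes -6*sqrt(546) - 9*sqrt(26) + 12*sqrt(21) + 168.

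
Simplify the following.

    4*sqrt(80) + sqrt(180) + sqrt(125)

27*sqrt(5)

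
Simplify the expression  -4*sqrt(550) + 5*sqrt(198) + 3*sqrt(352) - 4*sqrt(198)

-5*sqrt(22)

4*sqrt(550) = 20*sqrt(22); 5*sqrt(198) = 15*sqrt(22); 3*sqrt(352) = 12*sqrt(22); 4*sqrt(198) = 12*sqrt(22)
Combine: (-20 + 15 + 12 - 12)·sqrt(22) = -5*sqrt(22)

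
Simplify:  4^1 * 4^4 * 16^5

4^1 = 2^2; 4^4 = 2^8; 16^5 = 2^20
Combine exponents: 2^30

2^30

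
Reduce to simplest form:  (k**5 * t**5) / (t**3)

k**5*t**2

Quotient: k**5 * t**2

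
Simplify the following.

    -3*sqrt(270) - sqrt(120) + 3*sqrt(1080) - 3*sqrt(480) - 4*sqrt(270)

-17*sqrt(30)

3*sqrt(270) = 9*sqrt(30); sqrt(120) = 2*sqrt(30); 3*sqrt(1080) = 18*sqrt(30); 3*sqrt(480) = 12*sqrt(30); 4*sqrt(270) = 12*sqrt(30)
Combine: (-9 - 2 + 18 - 12 - 12)·sqrt(30) = -17*sqrt(30)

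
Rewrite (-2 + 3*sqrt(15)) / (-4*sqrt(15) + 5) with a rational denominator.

Multiply numerator and denominator by 5 + 4*sqrt(15).
Denominator becomes -215; numerator becomes 7*sqrt(15) + 170.

(-170 - 7*sqrt(15))/215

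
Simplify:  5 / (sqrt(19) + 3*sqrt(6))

(-sqrt(19) + 3*sqrt(6))/7

Multiply numerator and denominator by -3*sqrt(6) + sqrt(19).
Denominator becomes -35; numerator becomes -15*sqrt(6) + 5*sqrt(19).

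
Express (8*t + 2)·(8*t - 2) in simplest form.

(8*t)^2 - (2)^2 = 64*t² - 4.

64*t² - 4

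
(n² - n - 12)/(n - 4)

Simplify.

n + 3

Factor: n² - n - 12 = (n + 3)·(n - 4)
Cancel the common factor (n - 4).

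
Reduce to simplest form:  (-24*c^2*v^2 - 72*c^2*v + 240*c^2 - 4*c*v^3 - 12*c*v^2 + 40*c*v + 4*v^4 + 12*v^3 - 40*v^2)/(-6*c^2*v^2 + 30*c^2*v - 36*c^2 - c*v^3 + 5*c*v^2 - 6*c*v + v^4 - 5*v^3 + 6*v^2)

(4*v + 20)/(v - 3)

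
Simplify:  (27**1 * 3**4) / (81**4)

3**(-9)

27**1 = 3**3; 3**4 = 3**4; 81**4 = 3**16
Combine exponents: 3**(-9)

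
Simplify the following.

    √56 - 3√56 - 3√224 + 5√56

√56 = 2*√14; 3√56 = 6*√14; 3√224 = 12*√14; 5√56 = 10*√14
Combine: (2 - 6 - 12 + 10)·√14 = -6*√14

-6*√14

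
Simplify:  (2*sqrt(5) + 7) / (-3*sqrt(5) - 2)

(-17*sqrt(5) - 16)/41

Multiply numerator and denominator by -2 + 3*sqrt(5).
Denominator becomes -41; numerator becomes 16 + 17*sqrt(5).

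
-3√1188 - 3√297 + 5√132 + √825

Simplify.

-12*√33

3√1188 = 18*√33; 3√297 = 9*√33; 5√132 = 10*√33; √825 = 5*√33
Combine: (-18 - 9 + 10 + 5)·√33 = -12*√33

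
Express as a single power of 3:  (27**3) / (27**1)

27**3 = 3**9; 27**1 = 3**3
Combine exponents: 3**6

3**6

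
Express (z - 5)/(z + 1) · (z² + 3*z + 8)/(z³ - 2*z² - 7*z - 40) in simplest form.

Factor: z³ - 2*z² - 7*z - 40 = (z² + 3*z + 8)·(z - 5)
Cancel the common factors (z² + 3*z + 8), (z - 5).

1/(z + 1)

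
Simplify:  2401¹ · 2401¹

7^8

2401¹ = 7^4; 2401¹ = 7^4
Combine exponents: 7^8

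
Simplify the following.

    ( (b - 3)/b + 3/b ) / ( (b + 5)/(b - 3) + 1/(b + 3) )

Numerator: (b - 3)/b + 3/b = 1
Denominator: (b + 5)/(b - 3) + 1/(b + 3) = (b**2 + 9*b + 12)/(b**2 - 9)
Divide: (1) · ((b**2 - 9)/(b**2 + 9*b + 12)) = (b**2 - 9)/(b**2 + 9*b + 12)

(b**2 - 9)/(b**2 + 9*b + 12)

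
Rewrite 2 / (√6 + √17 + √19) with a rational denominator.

Group as (√17 + √19) + √6; multiply by (√17 + √19) - √6, then rationalise the remaining surd.

(-√1938 + 2*√19 + 4*√17 + 15*√6)/98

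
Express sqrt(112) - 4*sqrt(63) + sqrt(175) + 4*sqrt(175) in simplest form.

17*sqrt(7)

sqrt(112) = 4*sqrt(7); 4*sqrt(63) = 12*sqrt(7); sqrt(175) = 5*sqrt(7); 4*sqrt(175) = 20*sqrt(7)
Combine: (4 - 12 + 5 + 20)·sqrt(7) = 17*sqrt(7)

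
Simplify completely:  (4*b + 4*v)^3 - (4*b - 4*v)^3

Only the odd-power cross terms survive.

128*v*(3*b^2 + v^2)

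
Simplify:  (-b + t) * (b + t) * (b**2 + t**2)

Pair the conjugate factors: (t+b)(t-b) = -b**2 + t**2, then repeat with the next factor.

-b**4 + t**4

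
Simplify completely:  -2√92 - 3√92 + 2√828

2*√23

2√92 = 4*√23; 3√92 = 6*√23; 2√828 = 12*√23
Combine: (-4 - 6 + 12)·√23 = 2*√23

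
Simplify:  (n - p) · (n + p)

n² - p²

Telescope via difference of squares: (n+p)(n-p) = n² - p².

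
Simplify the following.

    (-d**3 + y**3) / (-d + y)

d**2 + d*y + y**2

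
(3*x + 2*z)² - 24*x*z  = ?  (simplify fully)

(3*x - 2*z)²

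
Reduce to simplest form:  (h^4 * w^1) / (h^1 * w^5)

h^3/w^4

Quotient: h^3 * (w^-4)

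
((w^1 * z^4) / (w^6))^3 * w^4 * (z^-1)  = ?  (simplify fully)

Inside the bracket: (w^-5) * z^4
Raise to the power 3: (w^-15) * z^12
Multiply by w^4 * (z^-1): add exponents.

z^11/w^11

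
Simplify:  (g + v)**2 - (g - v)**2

4*g*v

Binomially expand both and collect terms in g, v.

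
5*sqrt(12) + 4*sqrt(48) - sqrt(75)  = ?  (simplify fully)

5*sqrt(12) = 10*sqrt(3); 4*sqrt(48) = 16*sqrt(3); sqrt(75) = 5*sqrt(3)
Combine: (10 + 16 - 5)·sqrt(3) = 21*sqrt(3)

21*sqrt(3)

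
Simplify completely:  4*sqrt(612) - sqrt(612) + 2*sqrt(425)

28*sqrt(17)

4*sqrt(612) = 24*sqrt(17); sqrt(612) = 6*sqrt(17); 2*sqrt(425) = 10*sqrt(17)
Combine: (24 - 6 + 10)·sqrt(17) = 28*sqrt(17)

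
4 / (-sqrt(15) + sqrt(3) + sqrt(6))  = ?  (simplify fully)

Group as (sqrt(3) + sqrt(6)) - sqrt(15); multiply by (sqrt(3) + sqrt(6)) + sqrt(15), then rationalise the remaining surd.

(2*sqrt(15) + 4*sqrt(6) + 6*sqrt(3) + 2*sqrt(30))/3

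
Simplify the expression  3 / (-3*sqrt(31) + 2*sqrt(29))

Multiply numerator and denominator by 2*sqrt(29) + 3*sqrt(31).
Denominator becomes -163; numerator becomes 6*sqrt(29) + 9*sqrt(31).

(-9*sqrt(31) - 6*sqrt(29))/163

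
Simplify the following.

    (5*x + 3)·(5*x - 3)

25*x² - 9

(5*x)^2 - (3)^2 = 25*x² - 9.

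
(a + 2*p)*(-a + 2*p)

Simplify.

Product of conjugates: (P+Q)(P-Q) = P**2 - Q**2.

-a**2 + 4*p**2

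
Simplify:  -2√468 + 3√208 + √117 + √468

2√468 = 12*√13; 3√208 = 12*√13; √117 = 3*√13; √468 = 6*√13
Combine: (-12 + 12 + 3 + 6)·√13 = 9*√13

9*√13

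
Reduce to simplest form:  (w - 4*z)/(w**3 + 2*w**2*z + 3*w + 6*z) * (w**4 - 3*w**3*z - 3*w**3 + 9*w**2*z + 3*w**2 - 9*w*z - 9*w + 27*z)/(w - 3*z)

(w**2 - 4*w*z - 3*w + 12*z)/(w + 2*z)

Factor: w**3 + 2*w**2*z + 3*w + 6*z = (w**2 + 3)*(w + 2*z);  w**4 - 3*w**3*z - 3*w**3 + 9*w**2*z + 3*w**2 - 9*w*z - 9*w + 27*z = (w - 3*z)*(w - 3)*(w**2 + 3)
Cancel the common factors (w**2 + 3), (w - 3*z).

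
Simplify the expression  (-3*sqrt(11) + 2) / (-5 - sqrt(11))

(-43 + 17*sqrt(11))/14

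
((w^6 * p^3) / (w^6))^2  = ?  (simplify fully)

Inside the bracket: p^3
Raise to the power 2: p^6

p^6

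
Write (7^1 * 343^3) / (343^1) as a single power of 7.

7^7

7^1 = 7^1; 343^3 = 7^9; 343^1 = 7^3
Combine exponents: 7^7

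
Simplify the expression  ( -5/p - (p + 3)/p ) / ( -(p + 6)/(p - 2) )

(p² + 6*p - 16)/(p² + 6*p)

Numerator: -5/p - (p + 3)/p = (-p - 8)/p
Denominator: -(p + 6)/(p - 2) = (-p - 6)/(p - 2)
Divide: ((-p - 8)/p) · ((p - 2)/(-p - 6)) = (p² + 6*p - 16)/(p² + 6*p)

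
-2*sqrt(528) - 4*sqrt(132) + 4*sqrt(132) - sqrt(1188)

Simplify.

-14*sqrt(33)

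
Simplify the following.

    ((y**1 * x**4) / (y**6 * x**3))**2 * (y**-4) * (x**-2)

y**(-14)

Inside the bracket: (y**-5) * x**1
Raise to the power 2: (y**-10) * x**2
Multiply by (y**-4) * (x**-2): add exponents.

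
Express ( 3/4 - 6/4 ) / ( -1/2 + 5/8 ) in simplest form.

Numerator: 3/4 - 6/4 = -3/4
Denominator: -1/2 + 5/8 = 1/8
Divide: (-3/4) · (8) = -6

-6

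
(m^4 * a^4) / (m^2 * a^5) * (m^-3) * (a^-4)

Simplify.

1/(a^5*m)

Quotient: m^2 * (a^-1)
Multiply by (m^-3) * (a^-4): add exponents.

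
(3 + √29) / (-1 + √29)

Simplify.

(√29 + 8)/7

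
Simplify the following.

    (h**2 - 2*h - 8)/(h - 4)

h + 2

Factor: h**2 - 2*h - 8 = (h - 4)*(h + 2)
Cancel the common factor (h - 4).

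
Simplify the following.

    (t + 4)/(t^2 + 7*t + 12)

1/(t + 3)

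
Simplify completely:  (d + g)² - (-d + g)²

4*d*g

Binomially expand both and collect terms in g, d.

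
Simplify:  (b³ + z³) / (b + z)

b² - b*z + z²

Apply the sum-of-cubes factorisation and cancel (b + z).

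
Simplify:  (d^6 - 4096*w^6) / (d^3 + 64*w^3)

d^6 - 4096*w^6 factors as -(-d + 4*w)*(d + 4*w)*(d^2 - 4*d*w + 16*w^2)*(d^2 + 4*d*w + 16*w^2).

d^3 - 64*w^3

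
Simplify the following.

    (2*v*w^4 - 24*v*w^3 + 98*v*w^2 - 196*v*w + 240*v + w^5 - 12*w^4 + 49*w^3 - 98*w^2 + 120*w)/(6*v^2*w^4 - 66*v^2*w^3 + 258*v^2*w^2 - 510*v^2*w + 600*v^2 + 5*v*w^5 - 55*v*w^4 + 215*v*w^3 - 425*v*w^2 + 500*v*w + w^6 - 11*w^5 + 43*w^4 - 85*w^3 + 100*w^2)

(w - 6)/(3*v*w - 15*v + w^2 - 5*w)

Factor: 2*v*w^4 - 24*v*w^3 + 98*v*w^2 - 196*v*w + 240*v + w^5 - 12*w^4 + 49*w^3 - 98*w^2 + 120*w = (2*v + w)*(w - 6)*(w - 4)*(w^2 - 2*w + 5);  6*v^2*w^4 - 66*v^2*w^3 + 258*v^2*w^2 - 510*v^2*w + 600*v^2 + 5*v*w^5 - 55*v*w^4 + 215*v*w^3 - 425*v*w^2 + 500*v*w + w^6 - 11*w^5 + 43*w^4 - 85*w^3 + 100*w^2 = (w - 5)*(w^2 - 2*w + 5)*(2*v + w)*(w - 4)*(3*v + w)
Cancel the common factors (w^2 - 2*w + 5), (2*v + w), (w - 4).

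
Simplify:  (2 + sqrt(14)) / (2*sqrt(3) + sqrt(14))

Multiply numerator and denominator by -2*sqrt(3) + sqrt(14).
Denominator becomes 2; numerator becomes -2*sqrt(42) - 4*sqrt(3) + 2*sqrt(14) + 14.

-sqrt(42) - 2*sqrt(3) + sqrt(14) + 7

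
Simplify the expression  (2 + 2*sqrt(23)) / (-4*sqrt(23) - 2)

(-45 - sqrt(23))/91

Multiply numerator and denominator by -2 + 4*sqrt(23).
Denominator becomes -364; numerator becomes 4*sqrt(23) + 180.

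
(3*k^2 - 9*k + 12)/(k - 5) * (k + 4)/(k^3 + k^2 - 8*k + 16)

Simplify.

3/(k - 5)

Factor: 3*k^2 - 9*k + 12 = 3*(k^2 - 3*k + 4);  k^3 + k^2 - 8*k + 16 = (k + 4)*(k^2 - 3*k + 4)
Cancel the common factors (k^2 - 3*k + 4), (k + 4).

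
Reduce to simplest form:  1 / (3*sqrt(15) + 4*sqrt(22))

Multiply numerator and denominator by -4*sqrt(22) + 3*sqrt(15).
Denominator becomes -217; numerator becomes -4*sqrt(22) + 3*sqrt(15).

(-3*sqrt(15) + 4*sqrt(22))/217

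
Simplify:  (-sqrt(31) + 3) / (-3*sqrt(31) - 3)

Multiply numerator and denominator by -3 + 3*sqrt(31).
Denominator becomes -270; numerator becomes -102 + 12*sqrt(31).

(-2*sqrt(31) + 17)/45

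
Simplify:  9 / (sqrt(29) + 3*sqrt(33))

Multiply numerator and denominator by -3*sqrt(33) + sqrt(29).
Denominator becomes -268; numerator becomes -27*sqrt(33) + 9*sqrt(29).

(-9*sqrt(29) + 27*sqrt(33))/268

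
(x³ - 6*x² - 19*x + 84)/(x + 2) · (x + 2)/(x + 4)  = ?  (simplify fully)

x² - 10*x + 21

Factor: x³ - 6*x² - 19*x + 84 = (x - 3)·(x + 4)·(x - 7)
Cancel the common factors (x + 4), (x + 2).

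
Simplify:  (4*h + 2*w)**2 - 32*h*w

4*(2*h - w)**2

Expanding gives 16*h**2 - 16*h*w + 4*w**2, a perfect square.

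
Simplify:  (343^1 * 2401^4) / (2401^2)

343^1 = 7^3; 2401^4 = 7^16; 2401^2 = 7^8
Combine exponents: 7^11

7^11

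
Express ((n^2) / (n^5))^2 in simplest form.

n^(-6)

Inside the bracket: (n^-3)
Raise to the power 2: (n^-6)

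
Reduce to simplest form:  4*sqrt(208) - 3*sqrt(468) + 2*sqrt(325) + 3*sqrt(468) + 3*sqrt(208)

4*sqrt(208) = 16*sqrt(13); 3*sqrt(468) = 18*sqrt(13); 2*sqrt(325) = 10*sqrt(13); 3*sqrt(468) = 18*sqrt(13); 3*sqrt(208) = 12*sqrt(13)
Combine: (16 - 18 + 10 + 18 + 12)·sqrt(13) = 38*sqrt(13)

38*sqrt(13)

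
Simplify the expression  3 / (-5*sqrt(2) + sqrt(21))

Multiply numerator and denominator by sqrt(21) + 5*sqrt(2).
Denominator becomes -29; numerator becomes 3*sqrt(21) + 15*sqrt(2).

(-15*sqrt(2) - 3*sqrt(21))/29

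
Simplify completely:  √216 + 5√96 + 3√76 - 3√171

√216 = 6*√6; 5√96 = 20*√6; 3√76 = 6*√19; 3√171 = 9*√19

-3*√19 + 26*√6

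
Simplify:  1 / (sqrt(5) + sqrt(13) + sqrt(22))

Group as (sqrt(5) + sqrt(13)) + sqrt(22); multiply by (sqrt(5) + sqrt(13)) - sqrt(22), then rationalise the remaining surd.

(-sqrt(1430) - 2*sqrt(22) + 7*sqrt(13) + 15*sqrt(5))/122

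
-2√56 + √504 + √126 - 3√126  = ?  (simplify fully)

2√56 = 4*√14; √504 = 6*√14; √126 = 3*√14; 3√126 = 9*√14
Combine: (-4 + 6 + 3 - 9)·√14 = -4*√14

-4*√14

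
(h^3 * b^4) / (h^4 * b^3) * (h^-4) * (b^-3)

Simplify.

Quotient: (h^-1) * b^1
Multiply by (h^-4) * (b^-3): add exponents.

1/(b^2*h^5)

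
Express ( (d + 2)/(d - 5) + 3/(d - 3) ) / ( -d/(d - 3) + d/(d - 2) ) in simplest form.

(-d^3 + 25*d - 42)/(d^2 - 5*d)

Numerator: (d + 2)/(d - 5) + 3/(d - 3) = (d^2 + 2*d - 21)/(d^2 - 8*d + 15)
Denominator: -d/(d - 3) + d/(d - 2) = -d/(d^2 - 5*d + 6)
Divide: ((d^2 + 2*d - 21)/(d^2 - 8*d + 15)) · (-(d^2 - 5*d + 6)/d) = (-d^3 + 25*d - 42)/(d^2 - 5*d)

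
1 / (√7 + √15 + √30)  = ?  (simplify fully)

(-15*√14 - 4*√30 + 11*√15 + 19*√7)/178

Group as (√7 + √30) + √15; multiply by (√7 + √30) - √15, then rationalise the remaining surd.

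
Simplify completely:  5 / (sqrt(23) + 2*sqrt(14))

(-5*sqrt(23) + 10*sqrt(14))/33

Multiply numerator and denominator by -sqrt(23) + 2*sqrt(14).
Denominator becomes 33; numerator becomes -5*sqrt(23) + 10*sqrt(14).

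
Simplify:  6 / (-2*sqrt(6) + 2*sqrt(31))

Multiply numerator and denominator by 2*sqrt(6) + 2*sqrt(31).
Denominator becomes 100; numerator becomes 12*sqrt(6) + 12*sqrt(31).

(3*sqrt(6) + 3*sqrt(31))/25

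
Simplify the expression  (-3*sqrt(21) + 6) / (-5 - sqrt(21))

(-93 + 21*sqrt(21))/4

Multiply numerator and denominator by -5 + sqrt(21).
Denominator becomes 4; numerator becomes -93 + 21*sqrt(21).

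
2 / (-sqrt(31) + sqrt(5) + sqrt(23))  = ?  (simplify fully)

(6*sqrt(31) + 26*sqrt(23) + 98*sqrt(5) + 4*sqrt(3565))/451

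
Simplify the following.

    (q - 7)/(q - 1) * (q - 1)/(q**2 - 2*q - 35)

1/(q + 5)

Factor: q**2 - 2*q - 35 = (q - 7)*(q + 5)
Cancel the common factors (q - 1), (q - 7).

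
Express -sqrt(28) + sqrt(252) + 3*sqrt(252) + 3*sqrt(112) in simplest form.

34*sqrt(7)

sqrt(28) = 2*sqrt(7); sqrt(252) = 6*sqrt(7); 3*sqrt(252) = 18*sqrt(7); 3*sqrt(112) = 12*sqrt(7)
Combine: (-2 + 6 + 18 + 12)·sqrt(7) = 34*sqrt(7)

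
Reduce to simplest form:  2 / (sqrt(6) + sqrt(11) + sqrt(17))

Group as (sqrt(6) + sqrt(11)) + sqrt(17); multiply by (sqrt(6) + sqrt(11)) - sqrt(17), then rationalise the remaining surd.

(-sqrt(1122) + 6*sqrt(11) + 11*sqrt(6))/66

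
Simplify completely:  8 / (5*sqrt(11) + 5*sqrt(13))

(-4*sqrt(11) + 4*sqrt(13))/5

Multiply numerator and denominator by -5*sqrt(11) + 5*sqrt(13).
Denominator becomes 50; numerator becomes -40*sqrt(11) + 40*sqrt(13).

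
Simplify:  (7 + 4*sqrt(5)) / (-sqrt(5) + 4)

Multiply numerator and denominator by sqrt(5) + 4.
Denominator becomes 11; numerator becomes 48 + 23*sqrt(5).

(48 + 23*sqrt(5))/11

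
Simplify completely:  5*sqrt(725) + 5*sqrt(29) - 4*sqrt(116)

22*sqrt(29)

5*sqrt(725) = 25*sqrt(29); 5*sqrt(29) = 5*sqrt(29); 4*sqrt(116) = 8*sqrt(29)
Combine: (25 + 5 - 8)·sqrt(29) = 22*sqrt(29)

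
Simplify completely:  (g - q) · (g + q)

Pair the conjugate factors: (g+q)(g-q) = g² - q².

g² - q²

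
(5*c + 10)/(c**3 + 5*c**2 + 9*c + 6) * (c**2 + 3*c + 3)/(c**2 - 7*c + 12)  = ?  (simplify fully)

Factor: 5*c + 10 = 5*(c + 2);  c**3 + 5*c**2 + 9*c + 6 = (c**2 + 3*c + 3)*(c + 2);  c**2 - 7*c + 12 = (c - 4)*(c - 3)
Cancel the common factors (c**2 + 3*c + 3), (c + 2).

5/(c**2 - 7*c + 12)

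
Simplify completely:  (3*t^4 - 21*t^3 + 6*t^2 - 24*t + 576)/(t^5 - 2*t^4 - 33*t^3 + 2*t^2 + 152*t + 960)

3/(t + 5)

Factor: 3*t^4 - 21*t^3 + 6*t^2 - 24*t + 576 = 3*(t - 6)*(t^2 + 3*t + 8)*(t - 4);  t^5 - 2*t^4 - 33*t^3 + 2*t^2 + 152*t + 960 = (t - 6)*(t + 5)*(t^2 + 3*t + 8)*(t - 4)
Cancel the common factors (t^2 + 3*t + 8), (t - 6), (t - 4).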